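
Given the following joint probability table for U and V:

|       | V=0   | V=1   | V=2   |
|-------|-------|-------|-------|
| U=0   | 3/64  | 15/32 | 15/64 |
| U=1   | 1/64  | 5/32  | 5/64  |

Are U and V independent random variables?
Marginal P(U) (row sums):
  P(U=0) = 3/64 + 15/32 + 15/64 = 3/4
  P(U=1) = 1/64 + 5/32 + 5/64 = 1/4
Marginal P(V) (column sums):
  P(V=0) = 3/64 + 1/64 = 1/16
  P(V=1) = 15/32 + 5/32 = 5/8
  P(V=2) = 15/64 + 5/64 = 5/16

U and V are independent iff P(U=i,V=j) = P(U=i)·P(V=j) for every cell.
  P(U=0)·P(V=0) = 3/4 × 1/16 = 3/64 = P(U=0,V=0) ✓
  P(U=0)·P(V=1) = 3/4 × 5/8 = 15/32 = P(U=0,V=1) ✓
  P(U=0)·P(V=2) = 3/4 × 5/16 = 15/64 = P(U=0,V=2) ✓
  P(U=1)·P(V=0) = 1/4 × 1/16 = 1/64 = P(U=1,V=0) ✓
  P(U=1)·P(V=1) = 1/4 × 5/8 = 5/32 = P(U=1,V=1) ✓
  P(U=1)·P(V=2) = 1/4 × 5/16 = 5/64 = P(U=1,V=2) ✓

Yes, U and V are independent: every cell factors, so I(U;V) = 0 bits.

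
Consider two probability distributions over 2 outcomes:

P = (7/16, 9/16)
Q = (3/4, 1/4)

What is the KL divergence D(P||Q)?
D(P||Q) = Σ P(i) log₂(P(i)/Q(i))
  i=0: (7/16) × log₂((7/16)/(3/4)) = (7/16) × log₂(7/12) = -0.3402
  i=1: (9/16) × log₂((9/16)/(1/4)) = (9/16) × log₂(9/4) = 0.6581
D(P||Q) = -0.3402 + 0.6581
  = 0.3179 bits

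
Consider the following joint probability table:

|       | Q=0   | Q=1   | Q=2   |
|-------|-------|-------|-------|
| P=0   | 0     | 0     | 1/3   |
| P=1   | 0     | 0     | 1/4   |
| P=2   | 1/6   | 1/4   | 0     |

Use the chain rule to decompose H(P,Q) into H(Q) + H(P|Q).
By the chain rule: H(P,Q) = H(Q) + H(P|Q)

Marginal P(Q) (column sums):
  P(Q=0) = 0 + 0 + 1/6 = 1/6
  P(Q=1) = 0 + 0 + 1/4 = 1/4
  P(Q=2) = 1/3 + 1/4 + 0 = 7/12
H(Q) = -[(1/6)·log₂(1/6) + (1/4)·log₂(1/4) + (7/12)·log₂(7/12)]
  = 0.4308 + 0.5000 + 0.4536
  = 1.3844 bits
H(P|Q) = -Σ P(P,Q)·log₂ P(P|Q), where P(P|Q) = P(P,Q) / P(Q)
  (cells with P(P,Q) = 0 contribute 0)
  (P=0,Q=2): P(P|Q) = (1/3)/(7/12) = 4/7;  -(1/3)·log₂(4/7) = 0.2691
  (P=1,Q=2): P(P|Q) = (1/4)/(7/12) = 3/7;  -(1/4)·log₂(3/7) = 0.3056
  (P=2,Q=0): P(P|Q) = (1/6)/(1/6) = 1;  -(1/6)·log₂(1) = 0.0000
  (P=2,Q=1): P(P|Q) = (1/4)/(1/4) = 1;  -(1/4)·log₂(1) = 0.0000
H(P|Q) = 0.2691 + 0.3056 + 0.0000 + 0.0000
  = 0.5747 bits

H(P,Q) = H(Q) + H(P|Q) = 1.3844 + 0.5747 = 1.9591 bits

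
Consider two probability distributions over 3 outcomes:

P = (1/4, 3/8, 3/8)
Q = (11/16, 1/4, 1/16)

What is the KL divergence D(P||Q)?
D(P||Q) = Σ P(i) log₂(P(i)/Q(i))
  i=0: (1/4) × log₂((1/4)/(11/16)) = (1/4) × log₂(4/11) = -0.3649
  i=1: (3/8) × log₂((3/8)/(1/4)) = (3/8) × log₂(3/2) = 0.2194
  i=2: (3/8) × log₂((3/8)/(1/16)) = (3/8) × log₂(6) = 0.9694
D(P||Q) = -0.3649 + 0.2194 + 0.9694
  = 0.8239 bits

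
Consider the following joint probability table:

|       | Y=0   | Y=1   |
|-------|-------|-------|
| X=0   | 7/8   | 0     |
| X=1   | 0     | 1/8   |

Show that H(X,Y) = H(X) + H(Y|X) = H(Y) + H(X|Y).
Marginal P(X) (row sums):
  P(X=0) = 7/8 + 0 = 7/8
  P(X=1) = 0 + 1/8 = 1/8
Marginal P(Y) (column sums):
  P(Y=0) = 7/8 + 0 = 7/8
  P(Y=1) = 0 + 1/8 = 1/8

Decomposition 1: H(X) + H(Y|X)
H(X) = -[(7/8)·log₂(7/8) + (1/8)·log₂(1/8)]
  = 0.1686 + 0.3750
  = 0.5436 bits
H(Y|X) = -Σ P(X,Y)·log₂ P(Y|X), where P(Y|X) = P(X,Y) / P(X)
  (cells with P(X,Y) = 0 contribute 0)
  (X=0,Y=0): P(Y|X) = (7/8)/(7/8) = 1;  -(7/8)·log₂(1) = 0.0000
  (X=1,Y=1): P(Y|X) = (1/8)/(1/8) = 1;  -(1/8)·log₂(1) = 0.0000
H(Y|X) = 0.0000 + 0.0000
  = 0.0000 bits
H(X) + H(Y|X) = 0.5436 + 0.0000 = 0.5436 bits

Decomposition 2: H(Y) + H(X|Y)
H(Y) = -[(7/8)·log₂(7/8) + (1/8)·log₂(1/8)]
  = 0.1686 + 0.3750
  = 0.5436 bits
H(X|Y) = -Σ P(X,Y)·log₂ P(X|Y), where P(X|Y) = P(X,Y) / P(Y)
  (cells with P(X,Y) = 0 contribute 0)
  (X=0,Y=0): P(X|Y) = (7/8)/(7/8) = 1;  -(7/8)·log₂(1) = 0.0000
  (X=1,Y=1): P(X|Y) = (1/8)/(1/8) = 1;  -(1/8)·log₂(1) = 0.0000
H(X|Y) = 0.0000 + 0.0000
  = 0.0000 bits
H(Y) + H(X|Y) = 0.5436 + 0.0000 = 0.5436 bits

Direct computation of the joint entropy:
H(X,Y) = -[(7/8)·log₂(7/8) + (1/8)·log₂(1/8)]
  = 0.1686 + 0.3750
  = 0.5436 bits

All three agree: H(X,Y) = 0.5436 bits ✓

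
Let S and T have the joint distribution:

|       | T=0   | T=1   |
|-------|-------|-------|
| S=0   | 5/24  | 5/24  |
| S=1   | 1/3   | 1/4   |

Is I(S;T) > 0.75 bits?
Marginal P(S) (row sums):
  P(S=0) = 5/24 + 5/24 = 5/12
  P(S=1) = 1/3 + 1/4 = 7/12
Marginal P(T) (column sums):
  P(T=0) = 5/24 + 1/3 = 13/24
  P(T=1) = 5/24 + 1/4 = 11/24

H(S) = -[(5/12)·log₂(5/12) + (7/12)·log₂(7/12)]
  = 0.5263 + 0.4536
  = 0.9799 bits
H(T) = -[(13/24)·log₂(13/24) + (11/24)·log₂(11/24)]
  = 0.4791 + 0.5159
  = 0.9950 bits
H(S,T) = -[(5/24)·log₂(5/24) + (5/24)·log₂(5/24) + (1/3)·log₂(1/3) + (1/4)·log₂(1/4)]
  = 0.4715 + 0.4715 + 0.5283 + 0.5000
  = 1.9713 bits

I(S;T) = H(S) + H(T) - H(S,T)
  = 0.9799 + 0.9950 - 1.9713
  = 0.0036 bits

No. I(S;T) = 0.0036 bits, which is ≤ 0.75 bits.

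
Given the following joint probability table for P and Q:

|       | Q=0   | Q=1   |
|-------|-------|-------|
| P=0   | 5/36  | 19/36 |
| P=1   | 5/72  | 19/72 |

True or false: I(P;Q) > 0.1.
Marginal P(P) (row sums):
  P(P=0) = 5/36 + 19/36 = 2/3
  P(P=1) = 5/72 + 19/72 = 1/3
Marginal P(Q) (column sums):
  P(Q=0) = 5/36 + 5/72 = 5/24
  P(Q=1) = 19/36 + 19/72 = 19/24

H(P) = -[(2/3)·log₂(2/3) + (1/3)·log₂(1/3)]
  = 0.3900 + 0.5283
  = 0.9183 bits
H(Q) = -[(5/24)·log₂(5/24) + (19/24)·log₂(19/24)]
  = 0.4715 + 0.2668
  = 0.7383 bits
H(P,Q) = -[(5/36)·log₂(5/36) + (19/36)·log₂(19/36) + (5/72)·log₂(5/72) + (19/72)·log₂(19/72)]
  = 0.3956 + 0.4866 + 0.2672 + 0.5072
  = 1.6566 bits

I(P;Q) = H(P) + H(Q) - H(P,Q)
  = 0.9183 + 0.7383 - 1.6566
  = 0.0000 bits

False. I(P;Q) = 0.0000 bits, which is ≤ 0.1 bits.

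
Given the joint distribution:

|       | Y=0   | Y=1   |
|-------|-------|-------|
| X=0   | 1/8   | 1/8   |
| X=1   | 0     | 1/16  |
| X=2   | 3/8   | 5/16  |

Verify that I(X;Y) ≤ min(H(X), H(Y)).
Marginal P(X) (row sums):
  P(X=0) = 1/8 + 1/8 = 1/4
  P(X=1) = 0 + 1/16 = 1/16
  P(X=2) = 3/8 + 5/16 = 11/16
Marginal P(Y) (column sums):
  P(Y=0) = 1/8 + 0 + 3/8 = 1/2
  P(Y=1) = 1/8 + 1/16 + 5/16 = 1/2

H(X) = -[(1/4)·log₂(1/4) + (1/16)·log₂(1/16) + (11/16)·log₂(11/16)]
  = 0.5000 + 0.2500 + 0.3716
  = 1.1216 bits
H(Y) = -[(1/2)·log₂(1/2) + (1/2)·log₂(1/2)]
  = 0.5000 + 0.5000
  = 1.0000 bits
H(X,Y) = -[(1/8)·log₂(1/8) + (1/8)·log₂(1/8) + (1/16)·log₂(1/16) + (3/8)·log₂(3/8) + (5/16)·log₂(5/16)]
  = 0.3750 + 0.3750 + 0.2500 + 0.5306 + 0.5244
  = 2.0550 bits

I(X;Y) = H(X) + H(Y) - H(X,Y)
  = 1.1216 + 1.0000 - 2.0550
  = 0.0666 bits

min(H(X), H(Y)) = min(1.1216, 1.0000) = 1.0000 bits
Since 0.0666 ≤ 1.0000, the bound is satisfied ✓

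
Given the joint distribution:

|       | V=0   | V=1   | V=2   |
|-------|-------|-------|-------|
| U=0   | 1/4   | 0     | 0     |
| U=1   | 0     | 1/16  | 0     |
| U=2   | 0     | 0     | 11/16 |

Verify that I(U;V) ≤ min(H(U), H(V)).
Marginal P(U) (row sums):
  P(U=0) = 1/4 + 0 + 0 = 1/4
  P(U=1) = 0 + 1/16 + 0 = 1/16
  P(U=2) = 0 + 0 + 11/16 = 11/16
Marginal P(V) (column sums):
  P(V=0) = 1/4 + 0 + 0 = 1/4
  P(V=1) = 0 + 1/16 + 0 = 1/16
  P(V=2) = 0 + 0 + 11/16 = 11/16

H(U) = -[(1/4)·log₂(1/4) + (1/16)·log₂(1/16) + (11/16)·log₂(11/16)]
  = 0.5000 + 0.2500 + 0.3716
  = 1.1216 bits
H(V) = -[(1/4)·log₂(1/4) + (1/16)·log₂(1/16) + (11/16)·log₂(11/16)]
  = 0.5000 + 0.2500 + 0.3716
  = 1.1216 bits
H(U,V) = -[(1/4)·log₂(1/4) + (1/16)·log₂(1/16) + (11/16)·log₂(11/16)]
  = 0.5000 + 0.2500 + 0.3716
  = 1.1216 bits

I(U;V) = H(U) + H(V) - H(U,V)
  = 1.1216 + 1.1216 - 1.1216
  = 1.1216 bits

min(H(U), H(V)) = min(1.1216, 1.1216) = 1.1216 bits
Since 1.1216 ≤ 1.1216, the bound is satisfied ✓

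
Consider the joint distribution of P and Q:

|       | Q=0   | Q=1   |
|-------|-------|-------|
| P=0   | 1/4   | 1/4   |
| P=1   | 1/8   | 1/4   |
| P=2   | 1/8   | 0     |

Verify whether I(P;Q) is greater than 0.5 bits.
Marginal P(P) (row sums):
  P(P=0) = 1/4 + 1/4 = 1/2
  P(P=1) = 1/8 + 1/4 = 3/8
  P(P=2) = 1/8 + 0 = 1/8
Marginal P(Q) (column sums):
  P(Q=0) = 1/4 + 1/8 + 1/8 = 1/2
  P(Q=1) = 1/4 + 1/4 + 0 = 1/2

H(P) = -[(1/2)·log₂(1/2) + (3/8)·log₂(3/8) + (1/8)·log₂(1/8)]
  = 0.5000 + 0.5306 + 0.3750
  = 1.4056 bits
H(Q) = -[(1/2)·log₂(1/2) + (1/2)·log₂(1/2)]
  = 0.5000 + 0.5000
  = 1.0000 bits
H(P,Q) = -[(1/4)·log₂(1/4) + (1/4)·log₂(1/4) + (1/8)·log₂(1/8) + (1/4)·log₂(1/4) + (1/8)·log₂(1/8)]
  = 0.5000 + 0.5000 + 0.3750 + 0.5000 + 0.3750
  = 2.2500 bits

I(P;Q) = H(P) + H(Q) - H(P,Q)
  = 1.4056 + 1.0000 - 2.2500
  = 0.1556 bits

No. I(P;Q) = 0.1556 bits, which is ≤ 0.5 bits.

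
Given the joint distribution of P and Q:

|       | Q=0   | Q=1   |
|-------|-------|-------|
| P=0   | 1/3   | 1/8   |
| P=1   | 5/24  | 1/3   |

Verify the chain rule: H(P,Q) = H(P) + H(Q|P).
Left side:
H(P,Q) = -[(1/3)·log₂(1/3) + (1/8)·log₂(1/8) + (5/24)·log₂(5/24) + (1/3)·log₂(1/3)]
  = 0.5283 + 0.3750 + 0.4715 + 0.5283
  = 1.9031 bits

Right side:
Marginal P(P) (row sums):
  P(P=0) = 1/3 + 1/8 = 11/24
  P(P=1) = 5/24 + 1/3 = 13/24
H(P) = -[(11/24)·log₂(11/24) + (13/24)·log₂(13/24)]
  = 0.5159 + 0.4791
  = 0.9950 bits
H(Q|P) = -Σ P(P,Q)·log₂ P(Q|P), where P(Q|P) = P(P,Q) / P(P)
  (P=0,Q=0): P(Q|P) = (1/3)/(11/24) = 8/11;  -(1/3)·log₂(8/11) = 0.1531
  (P=0,Q=1): P(Q|P) = (1/8)/(11/24) = 3/11;  -(1/8)·log₂(3/11) = 0.2343
  (P=1,Q=0): P(Q|P) = (5/24)/(13/24) = 5/13;  -(5/24)·log₂(5/13) = 0.2872
  (P=1,Q=1): P(Q|P) = (1/3)/(13/24) = 8/13;  -(1/3)·log₂(8/13) = 0.2335
H(Q|P) = 0.1531 + 0.2343 + 0.2872 + 0.2335
  = 0.9081 bits
H(P) + H(Q|P) = 0.9950 + 0.9081 = 1.9031 bits

Both sides equal 1.9031 bits, so the chain rule holds ✓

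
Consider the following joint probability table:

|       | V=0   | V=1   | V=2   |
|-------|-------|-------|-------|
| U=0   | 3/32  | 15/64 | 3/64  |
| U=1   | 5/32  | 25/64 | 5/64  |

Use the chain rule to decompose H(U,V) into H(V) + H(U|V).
By the chain rule: H(U,V) = H(V) + H(U|V)

Marginal P(V) (column sums):
  P(V=0) = 3/32 + 5/32 = 1/4
  P(V=1) = 15/64 + 25/64 = 5/8
  P(V=2) = 3/64 + 5/64 = 1/8
H(V) = -[(1/4)·log₂(1/4) + (5/8)·log₂(5/8) + (1/8)·log₂(1/8)]
  = 0.5000 + 0.4238 + 0.3750
  = 1.2988 bits
H(U|V) = -Σ P(U,V)·log₂ P(U|V), where P(U|V) = P(U,V) / P(V)
  (U=0,V=0): P(U|V) = (3/32)/(1/4) = 3/8;  -(3/32)·log₂(3/8) = 0.1327
  (U=0,V=1): P(U|V) = (15/64)/(5/8) = 3/8;  -(15/64)·log₂(3/8) = 0.3316
  (U=0,V=2): P(U|V) = (3/64)/(1/8) = 3/8;  -(3/64)·log₂(3/8) = 0.0663
  (U=1,V=0): P(U|V) = (5/32)/(1/4) = 5/8;  -(5/32)·log₂(5/8) = 0.1059
  (U=1,V=1): P(U|V) = (25/64)/(5/8) = 5/8;  -(25/64)·log₂(5/8) = 0.2649
  (U=1,V=2): P(U|V) = (5/64)/(1/8) = 5/8;  -(5/64)·log₂(5/8) = 0.0530
H(U|V) = 0.1327 + 0.3316 + 0.0663 + 0.1059 + 0.2649 + 0.0530
  = 0.9544 bits

H(U,V) = H(V) + H(U|V) = 1.2988 + 0.9544 = 2.2532 bits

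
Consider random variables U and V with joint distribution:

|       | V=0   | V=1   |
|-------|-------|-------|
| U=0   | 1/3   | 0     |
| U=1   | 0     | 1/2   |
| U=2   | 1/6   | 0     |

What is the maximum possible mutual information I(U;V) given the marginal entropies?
The upper bound on mutual information is I(U;V) ≤ min(H(U), H(V)).

Marginal P(U) (row sums):
  P(U=0) = 1/3 + 0 = 1/3
  P(U=1) = 0 + 1/2 = 1/2
  P(U=2) = 1/6 + 0 = 1/6
Marginal P(V) (column sums):
  P(V=0) = 1/3 + 0 + 1/6 = 1/2
  P(V=1) = 0 + 1/2 + 0 = 1/2

H(U) = -[(1/3)·log₂(1/3) + (1/2)·log₂(1/2) + (1/6)·log₂(1/6)]
  = 0.5283 + 0.5000 + 0.4308
  = 1.4591 bits
H(V) = -[(1/2)·log₂(1/2) + (1/2)·log₂(1/2)]
  = 0.5000 + 0.5000
  = 1.0000 bits

Maximum possible I(U;V) = min(1.4591, 1.0000) = 1.0000 bits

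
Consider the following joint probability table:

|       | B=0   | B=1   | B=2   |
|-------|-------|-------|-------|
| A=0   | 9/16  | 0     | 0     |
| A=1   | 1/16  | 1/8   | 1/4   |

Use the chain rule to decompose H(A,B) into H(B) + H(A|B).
By the chain rule: H(A,B) = H(B) + H(A|B)

Marginal P(B) (column sums):
  P(B=0) = 9/16 + 1/16 = 5/8
  P(B=1) = 0 + 1/8 = 1/8
  P(B=2) = 0 + 1/4 = 1/4
H(B) = -[(5/8)·log₂(5/8) + (1/8)·log₂(1/8) + (1/4)·log₂(1/4)]
  = 0.4238 + 0.3750 + 0.5000
  = 1.2988 bits
H(A|B) = -Σ P(A,B)·log₂ P(A|B), where P(A|B) = P(A,B) / P(B)
  (cells with P(A,B) = 0 contribute 0)
  (A=0,B=0): P(A|B) = (9/16)/(5/8) = 9/10;  -(9/16)·log₂(9/10) = 0.0855
  (A=1,B=0): P(A|B) = (1/16)/(5/8) = 1/10;  -(1/16)·log₂(1/10) = 0.2076
  (A=1,B=1): P(A|B) = (1/8)/(1/8) = 1;  -(1/8)·log₂(1) = 0.0000
  (A=1,B=2): P(A|B) = (1/4)/(1/4) = 1;  -(1/4)·log₂(1) = 0.0000
H(A|B) = 0.0855 + 0.2076 + 0.0000 + 0.0000
  = 0.2931 bits

H(A,B) = H(B) + H(A|B) = 1.2988 + 0.2931 = 1.5919 bits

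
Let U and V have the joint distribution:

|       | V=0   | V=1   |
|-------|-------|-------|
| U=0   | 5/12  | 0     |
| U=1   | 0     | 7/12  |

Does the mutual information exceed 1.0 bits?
Marginal P(U) (row sums):
  P(U=0) = 5/12 + 0 = 5/12
  P(U=1) = 0 + 7/12 = 7/12
Marginal P(V) (column sums):
  P(V=0) = 5/12 + 0 = 5/12
  P(V=1) = 0 + 7/12 = 7/12

H(U) = -[(5/12)·log₂(5/12) + (7/12)·log₂(7/12)]
  = 0.5263 + 0.4536
  = 0.9799 bits
H(V) = -[(5/12)·log₂(5/12) + (7/12)·log₂(7/12)]
  = 0.5263 + 0.4536
  = 0.9799 bits
H(U,V) = -[(5/12)·log₂(5/12) + (7/12)·log₂(7/12)]
  = 0.5263 + 0.4536
  = 0.9799 bits

I(U;V) = H(U) + H(V) - H(U,V)
  = 0.9799 + 0.9799 - 0.9799
  = 0.9799 bits

No. I(U;V) = 0.9799 bits, which is ≤ 1.0 bits.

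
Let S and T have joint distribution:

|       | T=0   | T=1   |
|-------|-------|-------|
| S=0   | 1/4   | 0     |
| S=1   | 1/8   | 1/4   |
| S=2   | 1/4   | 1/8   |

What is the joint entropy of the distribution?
H(S,T) = -Σ P(S,T) log₂ P(S,T), summed over the non-zero cells:
H(S,T) = -[(1/4)·log₂(1/4) + (1/8)·log₂(1/8) + (1/4)·log₂(1/4) + (1/4)·log₂(1/4) + (1/8)·log₂(1/8)]
  = 0.5000 + 0.3750 + 0.5000 + 0.5000 + 0.3750
  = 2.2500 bits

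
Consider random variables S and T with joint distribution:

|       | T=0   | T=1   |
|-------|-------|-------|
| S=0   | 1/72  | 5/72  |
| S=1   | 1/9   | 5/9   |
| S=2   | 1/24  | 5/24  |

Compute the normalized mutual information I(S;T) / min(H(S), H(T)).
Marginal P(S) (row sums):
  P(S=0) = 1/72 + 5/72 = 1/12
  P(S=1) = 1/9 + 5/9 = 2/3
  P(S=2) = 1/24 + 5/24 = 1/4
Marginal P(T) (column sums):
  P(T=0) = 1/72 + 1/9 + 1/24 = 1/6
  P(T=1) = 5/72 + 5/9 + 5/24 = 5/6

H(S) = -[(1/12)·log₂(1/12) + (2/3)·log₂(2/3) + (1/4)·log₂(1/4)]
  = 0.2987 + 0.3900 + 0.5000
  = 1.1887 bits
H(T) = -[(1/6)·log₂(1/6) + (5/6)·log₂(5/6)]
  = 0.4308 + 0.2192
  = 0.6500 bits
H(S,T) = -[(1/72)·log₂(1/72) + (5/72)·log₂(5/72) + (1/9)·log₂(1/9) + (5/9)·log₂(5/9) + (1/24)·log₂(1/24) + (5/24)·log₂(5/24)]
  = 0.0857 + 0.2672 + 0.3522 + 0.4711 + 0.1910 + 0.4715
  = 1.8387 bits

I(S;T) = H(S) + H(T) - H(S,T)
  = 1.1887 + 0.6500 - 1.8387
  = 0.0000 bits

min(H(S), H(T)) = min(1.1887, 0.6500) = 0.6500 bits
Normalized MI = 0.0000 / 0.6500 = 0.0000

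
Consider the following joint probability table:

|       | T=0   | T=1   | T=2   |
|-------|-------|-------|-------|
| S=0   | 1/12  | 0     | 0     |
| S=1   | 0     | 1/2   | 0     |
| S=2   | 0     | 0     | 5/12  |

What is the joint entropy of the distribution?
H(S,T) = -Σ P(S,T) log₂ P(S,T), summed over the non-zero cells:
H(S,T) = -[(1/12)·log₂(1/12) + (1/2)·log₂(1/2) + (5/12)·log₂(5/12)]
  = 0.2987 + 0.5000 + 0.5263
  = 1.3250 bits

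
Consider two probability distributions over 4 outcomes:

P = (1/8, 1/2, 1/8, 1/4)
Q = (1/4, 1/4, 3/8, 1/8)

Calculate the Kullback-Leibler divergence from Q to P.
D(P||Q) = Σ P(i) log₂(P(i)/Q(i))
  i=0: (1/8) × log₂((1/8)/(1/4)) = (1/8) × log₂(1/2) = -0.1250
  i=1: (1/2) × log₂((1/2)/(1/4)) = (1/2) × log₂(2) = 0.5000
  i=2: (1/8) × log₂((1/8)/(3/8)) = (1/8) × log₂(1/3) = -0.1981
  i=3: (1/4) × log₂((1/4)/(1/8)) = (1/4) × log₂(2) = 0.2500
D(P||Q) = -0.1250 + 0.5000 - 0.1981 + 0.2500
  = 0.4269 bits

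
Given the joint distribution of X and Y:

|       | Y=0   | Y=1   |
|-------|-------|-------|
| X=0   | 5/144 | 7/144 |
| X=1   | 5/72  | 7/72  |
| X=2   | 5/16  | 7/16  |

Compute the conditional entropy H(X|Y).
Marginal P(Y) (column sums):
  P(Y=0) = 5/144 + 5/72 + 5/16 = 5/12
  P(Y=1) = 7/144 + 7/72 + 7/16 = 7/12

H(X|Y) = -Σ P(X,Y)·log₂ P(X|Y), where P(X|Y) = P(X,Y) / P(Y)
  (X=0,Y=0): P(X|Y) = (5/144)/(5/12) = 1/12;  -(5/144)·log₂(1/12) = 0.1245
  (X=0,Y=1): P(X|Y) = (7/144)/(7/12) = 1/12;  -(7/144)·log₂(1/12) = 0.1743
  (X=1,Y=0): P(X|Y) = (5/72)/(5/12) = 1/6;  -(5/72)·log₂(1/6) = 0.1795
  (X=1,Y=1): P(X|Y) = (7/72)/(7/12) = 1/6;  -(7/72)·log₂(1/6) = 0.2513
  (X=2,Y=0): P(X|Y) = (5/16)/(5/12) = 3/4;  -(5/16)·log₂(3/4) = 0.1297
  (X=2,Y=1): P(X|Y) = (7/16)/(7/12) = 3/4;  -(7/16)·log₂(3/4) = 0.1816
H(X|Y) = 0.1245 + 0.1743 + 0.1795 + 0.2513 + 0.1297 + 0.1816
  = 1.0409 bits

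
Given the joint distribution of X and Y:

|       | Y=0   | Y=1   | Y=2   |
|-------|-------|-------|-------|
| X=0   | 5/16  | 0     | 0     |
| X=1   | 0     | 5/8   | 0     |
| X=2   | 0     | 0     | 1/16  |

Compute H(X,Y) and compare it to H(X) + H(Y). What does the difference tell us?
Marginal P(X) (row sums):
  P(X=0) = 5/16 + 0 + 0 = 5/16
  P(X=1) = 0 + 5/8 + 0 = 5/8
  P(X=2) = 0 + 0 + 1/16 = 1/16
Marginal P(Y) (column sums):
  P(Y=0) = 5/16 + 0 + 0 = 5/16
  P(Y=1) = 0 + 5/8 + 0 = 5/8
  P(Y=2) = 0 + 0 + 1/16 = 1/16

H(X,Y) = -[(5/16)·log₂(5/16) + (5/8)·log₂(5/8) + (1/16)·log₂(1/16)]
  = 0.5244 + 0.4238 + 0.2500
  = 1.1982 bits
H(X) = -[(5/16)·log₂(5/16) + (5/8)·log₂(5/8) + (1/16)·log₂(1/16)]
  = 0.5244 + 0.4238 + 0.2500
  = 1.1982 bits
H(Y) = -[(5/16)·log₂(5/16) + (5/8)·log₂(5/8) + (1/16)·log₂(1/16)]
  = 0.5244 + 0.4238 + 0.2500
  = 1.1982 bits

H(X) + H(Y) = 1.1982 + 1.1982 = 2.3964 bits
Difference: H(X) + H(Y) - H(X,Y) = 2.3964 - 1.1982 = 1.1982 bits = I(X;Y)

The difference is the mutual information; it is positive here, so X and Y are dependent (knowing one reduces uncertainty about the other by 1.1982 bits).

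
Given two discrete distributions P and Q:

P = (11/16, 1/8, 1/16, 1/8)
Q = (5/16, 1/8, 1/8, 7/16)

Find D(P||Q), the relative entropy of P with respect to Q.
D(P||Q) = Σ P(i) log₂(P(i)/Q(i))
  i=0: (11/16) × log₂((11/16)/(5/16)) = (11/16) × log₂(11/5) = 0.7820
  i=1: (1/8) × log₂((1/8)/(1/8)) = (1/8) × log₂(1) = 0.0000
  i=2: (1/16) × log₂((1/16)/(1/8)) = (1/16) × log₂(1/2) = -0.0625
  i=3: (1/8) × log₂((1/8)/(7/16)) = (1/8) × log₂(2/7) = -0.2259
D(P||Q) = 0.7820 + 0.0000 - 0.0625 - 0.2259
  = 0.4936 bits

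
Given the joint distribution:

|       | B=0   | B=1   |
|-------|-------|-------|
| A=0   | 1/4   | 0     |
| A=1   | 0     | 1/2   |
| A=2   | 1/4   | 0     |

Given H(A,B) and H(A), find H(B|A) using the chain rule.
From the chain rule: H(A,B) = H(A) + H(B|A)
Therefore: H(B|A) = H(A,B) - H(A)

H(A,B) = -[(1/4)·log₂(1/4) + (1/2)·log₂(1/2) + (1/4)·log₂(1/4)]
  = 0.5000 + 0.5000 + 0.5000
  = 1.5000 bits
Marginal P(A) (row sums):
  P(A=0) = 1/4 + 0 = 1/4
  P(A=1) = 0 + 1/2 = 1/2
  P(A=2) = 1/4 + 0 = 1/4
H(A) = -[(1/4)·log₂(1/4) + (1/2)·log₂(1/2) + (1/4)·log₂(1/4)]
  = 0.5000 + 0.5000 + 0.5000
  = 1.5000 bits

H(B|A) = 1.5000 - 1.5000 = 0.0000 bits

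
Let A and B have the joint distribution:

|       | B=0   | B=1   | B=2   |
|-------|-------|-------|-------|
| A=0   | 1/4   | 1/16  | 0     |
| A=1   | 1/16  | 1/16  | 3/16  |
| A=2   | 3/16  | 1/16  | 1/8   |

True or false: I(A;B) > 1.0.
Marginal P(A) (row sums):
  P(A=0) = 1/4 + 1/16 + 0 = 5/16
  P(A=1) = 1/16 + 1/16 + 3/16 = 5/16
  P(A=2) = 3/16 + 1/16 + 1/8 = 3/8
Marginal P(B) (column sums):
  P(B=0) = 1/4 + 1/16 + 3/16 = 1/2
  P(B=1) = 1/16 + 1/16 + 1/16 = 3/16
  P(B=2) = 0 + 3/16 + 1/8 = 5/16

H(A) = -[(5/16)·log₂(5/16) + (5/16)·log₂(5/16) + (3/8)·log₂(3/8)]
  = 0.5244 + 0.5244 + 0.5306
  = 1.5794 bits
H(B) = -[(1/2)·log₂(1/2) + (3/16)·log₂(3/16) + (5/16)·log₂(5/16)]
  = 0.5000 + 0.4528 + 0.5244
  = 1.4772 bits
H(A,B) = -[(1/4)·log₂(1/4) + (1/16)·log₂(1/16) + (1/16)·log₂(1/16) + (1/16)·log₂(1/16) + (3/16)·log₂(3/16) + (3/16)·log₂(3/16) + (1/16)·log₂(1/16) + (1/8)·log₂(1/8)]
  = 0.5000 + 0.2500 + 0.2500 + 0.2500 + 0.4528 + 0.4528 + 0.2500 + 0.3750
  = 2.7806 bits

I(A;B) = H(A) + H(B) - H(A,B)
  = 1.5794 + 1.4772 - 2.7806
  = 0.2760 bits

False. I(A;B) = 0.2760 bits, which is ≤ 1.0 bits.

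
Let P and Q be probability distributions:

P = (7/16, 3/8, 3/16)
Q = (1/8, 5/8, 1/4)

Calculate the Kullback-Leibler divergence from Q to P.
D(P||Q) = Σ P(i) log₂(P(i)/Q(i))
  i=0: (7/16) × log₂((7/16)/(1/8)) = (7/16) × log₂(7/2) = 0.7907
  i=1: (3/8) × log₂((3/8)/(5/8)) = (3/8) × log₂(3/5) = -0.2764
  i=2: (3/16) × log₂((3/16)/(1/4)) = (3/16) × log₂(3/4) = -0.0778
D(P||Q) = 0.7907 - 0.2764 - 0.0778
  = 0.4365 bits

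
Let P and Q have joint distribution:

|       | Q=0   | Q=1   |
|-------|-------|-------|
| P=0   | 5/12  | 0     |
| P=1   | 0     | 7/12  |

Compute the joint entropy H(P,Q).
H(P,Q) = -Σ P(P,Q) log₂ P(P,Q), summed over the non-zero cells:
H(P,Q) = -[(5/12)·log₂(5/12) + (7/12)·log₂(7/12)]
  = 0.5263 + 0.4536
  = 0.9799 bits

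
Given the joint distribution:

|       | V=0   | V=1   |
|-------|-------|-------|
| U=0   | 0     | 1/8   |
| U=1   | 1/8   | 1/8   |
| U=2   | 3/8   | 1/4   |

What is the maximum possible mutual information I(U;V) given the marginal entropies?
The upper bound on mutual information is I(U;V) ≤ min(H(U), H(V)).

Marginal P(U) (row sums):
  P(U=0) = 0 + 1/8 = 1/8
  P(U=1) = 1/8 + 1/8 = 1/4
  P(U=2) = 3/8 + 1/4 = 5/8
Marginal P(V) (column sums):
  P(V=0) = 0 + 1/8 + 3/8 = 1/2
  P(V=1) = 1/8 + 1/8 + 1/4 = 1/2

H(U) = -[(1/8)·log₂(1/8) + (1/4)·log₂(1/4) + (5/8)·log₂(5/8)]
  = 0.3750 + 0.5000 + 0.4238
  = 1.2988 bits
H(V) = -[(1/2)·log₂(1/2) + (1/2)·log₂(1/2)]
  = 0.5000 + 0.5000
  = 1.0000 bits

Maximum possible I(U;V) = min(1.2988, 1.0000) = 1.0000 bits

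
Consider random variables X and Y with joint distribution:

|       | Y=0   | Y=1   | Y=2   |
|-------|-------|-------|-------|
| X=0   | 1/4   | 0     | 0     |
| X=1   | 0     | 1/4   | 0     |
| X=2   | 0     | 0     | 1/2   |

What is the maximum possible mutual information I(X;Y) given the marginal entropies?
The upper bound on mutual information is I(X;Y) ≤ min(H(X), H(Y)).

Marginal P(X) (row sums):
  P(X=0) = 1/4 + 0 + 0 = 1/4
  P(X=1) = 0 + 1/4 + 0 = 1/4
  P(X=2) = 0 + 0 + 1/2 = 1/2
Marginal P(Y) (column sums):
  P(Y=0) = 1/4 + 0 + 0 = 1/4
  P(Y=1) = 0 + 1/4 + 0 = 1/4
  P(Y=2) = 0 + 0 + 1/2 = 1/2

H(X) = -[(1/4)·log₂(1/4) + (1/4)·log₂(1/4) + (1/2)·log₂(1/2)]
  = 0.5000 + 0.5000 + 0.5000
  = 1.5000 bits
H(Y) = -[(1/4)·log₂(1/4) + (1/4)·log₂(1/4) + (1/2)·log₂(1/2)]
  = 0.5000 + 0.5000 + 0.5000
  = 1.5000 bits

Maximum possible I(X;Y) = min(1.5000, 1.5000) = 1.5000 bits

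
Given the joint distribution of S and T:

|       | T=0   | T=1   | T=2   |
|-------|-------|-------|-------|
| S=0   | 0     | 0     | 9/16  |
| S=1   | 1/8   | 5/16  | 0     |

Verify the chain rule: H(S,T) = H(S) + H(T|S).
Left side:
H(S,T) = -[(9/16)·log₂(9/16) + (1/8)·log₂(1/8) + (5/16)·log₂(5/16)]
  = 0.4669 + 0.3750 + 0.5244
  = 1.3663 bits

Right side:
Marginal P(S) (row sums):
  P(S=0) = 0 + 0 + 9/16 = 9/16
  P(S=1) = 1/8 + 5/16 + 0 = 7/16
H(S) = -[(9/16)·log₂(9/16) + (7/16)·log₂(7/16)]
  = 0.4669 + 0.5218
  = 0.9887 bits
H(T|S) = -Σ P(S,T)·log₂ P(T|S), where P(T|S) = P(S,T) / P(S)
  (cells with P(S,T) = 0 contribute 0)
  (S=0,T=2): P(T|S) = (9/16)/(9/16) = 1;  -(9/16)·log₂(1) = 0.0000
  (S=1,T=0): P(T|S) = (1/8)/(7/16) = 2/7;  -(1/8)·log₂(2/7) = 0.2259
  (S=1,T=1): P(T|S) = (5/16)/(7/16) = 5/7;  -(5/16)·log₂(5/7) = 0.1517
H(T|S) = 0.0000 + 0.2259 + 0.1517
  = 0.3776 bits
H(S) + H(T|S) = 0.9887 + 0.3776 = 1.3663 bits

Both sides equal 1.3663 bits, so the chain rule holds ✓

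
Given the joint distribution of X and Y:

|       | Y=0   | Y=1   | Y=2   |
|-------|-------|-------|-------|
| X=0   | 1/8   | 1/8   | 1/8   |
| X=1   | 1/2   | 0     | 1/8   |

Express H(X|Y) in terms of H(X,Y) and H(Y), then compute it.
H(X|Y) = H(X,Y) - H(Y)

Marginal P(Y) (column sums):
  P(Y=0) = 1/8 + 1/2 = 5/8
  P(Y=1) = 1/8 + 0 = 1/8
  P(Y=2) = 1/8 + 1/8 = 1/4

H(X,Y) = -[(1/8)·log₂(1/8) + (1/8)·log₂(1/8) + (1/8)·log₂(1/8) + (1/2)·log₂(1/2) + (1/8)·log₂(1/8)]
  = 0.3750 + 0.3750 + 0.3750 + 0.5000 + 0.3750
  = 2.0000 bits
H(Y) = -[(5/8)·log₂(5/8) + (1/8)·log₂(1/8) + (1/4)·log₂(1/4)]
  = 0.4238 + 0.3750 + 0.5000
  = 1.2988 bits

H(X|Y) = 2.0000 - 1.2988 = 0.7012 bits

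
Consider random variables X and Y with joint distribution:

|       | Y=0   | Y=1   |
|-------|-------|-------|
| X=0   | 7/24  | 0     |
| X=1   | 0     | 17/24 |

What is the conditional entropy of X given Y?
Marginal P(Y) (column sums):
  P(Y=0) = 7/24 + 0 = 7/24
  P(Y=1) = 0 + 17/24 = 17/24

H(X|Y) = -Σ P(X,Y)·log₂ P(X|Y), where P(X|Y) = P(X,Y) / P(Y)
  (cells with P(X,Y) = 0 contribute 0)
  (X=0,Y=0): P(X|Y) = (7/24)/(7/24) = 1;  -(7/24)·log₂(1) = 0.0000
  (X=1,Y=1): P(X|Y) = (17/24)/(17/24) = 1;  -(17/24)·log₂(1) = 0.0000
H(X|Y) = 0.0000 + 0.0000
  = 0.0000 bits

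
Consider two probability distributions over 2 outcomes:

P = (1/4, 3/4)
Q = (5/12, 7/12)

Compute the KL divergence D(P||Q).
D(P||Q) = Σ P(i) log₂(P(i)/Q(i))
  i=0: (1/4) × log₂((1/4)/(5/12)) = (1/4) × log₂(3/5) = -0.1842
  i=1: (3/4) × log₂((3/4)/(7/12)) = (3/4) × log₂(9/7) = 0.2719
D(P||Q) = -0.1842 + 0.2719
  = 0.0877 bits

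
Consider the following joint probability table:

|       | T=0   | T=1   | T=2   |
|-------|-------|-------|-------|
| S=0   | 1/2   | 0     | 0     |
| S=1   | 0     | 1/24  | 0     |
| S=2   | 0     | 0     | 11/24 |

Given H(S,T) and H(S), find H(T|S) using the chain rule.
From the chain rule: H(S,T) = H(S) + H(T|S)
Therefore: H(T|S) = H(S,T) - H(S)

H(S,T) = -[(1/2)·log₂(1/2) + (1/24)·log₂(1/24) + (11/24)·log₂(11/24)]
  = 0.5000 + 0.1910 + 0.5159
  = 1.2069 bits
Marginal P(S) (row sums):
  P(S=0) = 1/2 + 0 + 0 = 1/2
  P(S=1) = 0 + 1/24 + 0 = 1/24
  P(S=2) = 0 + 0 + 11/24 = 11/24
H(S) = -[(1/2)·log₂(1/2) + (1/24)·log₂(1/24) + (11/24)·log₂(11/24)]
  = 0.5000 + 0.1910 + 0.5159
  = 1.2069 bits

H(T|S) = 1.2069 - 1.2069 = 0.0000 bits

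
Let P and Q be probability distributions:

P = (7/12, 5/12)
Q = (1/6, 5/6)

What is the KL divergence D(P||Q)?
D(P||Q) = Σ P(i) log₂(P(i)/Q(i))
  i=0: (7/12) × log₂((7/12)/(1/6)) = (7/12) × log₂(7/2) = 1.0543
  i=1: (5/12) × log₂((5/12)/(5/6)) = (5/12) × log₂(1/2) = -0.4167
D(P||Q) = 1.0543 - 0.4167
  = 0.6376 bits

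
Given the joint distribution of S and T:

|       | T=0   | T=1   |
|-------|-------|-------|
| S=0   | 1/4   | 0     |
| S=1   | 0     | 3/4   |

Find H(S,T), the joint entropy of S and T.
H(S,T) = -Σ P(S,T) log₂ P(S,T), summed over the non-zero cells:
H(S,T) = -[(1/4)·log₂(1/4) + (3/4)·log₂(3/4)]
  = 0.5000 + 0.3113
  = 0.8113 bits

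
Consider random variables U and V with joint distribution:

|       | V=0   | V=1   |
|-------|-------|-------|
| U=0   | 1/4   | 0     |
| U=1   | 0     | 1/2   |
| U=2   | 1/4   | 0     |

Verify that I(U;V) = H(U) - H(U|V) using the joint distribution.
Left side, from I(U;V) = H(U) + H(V) - H(U,V):
Marginal P(U) (row sums):
  P(U=0) = 1/4 + 0 = 1/4
  P(U=1) = 0 + 1/2 = 1/2
  P(U=2) = 1/4 + 0 = 1/4
Marginal P(V) (column sums):
  P(V=0) = 1/4 + 0 + 1/4 = 1/2
  P(V=1) = 0 + 1/2 + 0 = 1/2

H(U) = -[(1/4)·log₂(1/4) + (1/2)·log₂(1/2) + (1/4)·log₂(1/4)]
  = 0.5000 + 0.5000 + 0.5000
  = 1.5000 bits
H(V) = -[(1/2)·log₂(1/2) + (1/2)·log₂(1/2)]
  = 0.5000 + 0.5000
  = 1.0000 bits
H(U,V) = -[(1/4)·log₂(1/4) + (1/2)·log₂(1/2) + (1/4)·log₂(1/4)]
  = 0.5000 + 0.5000 + 0.5000
  = 1.5000 bits

I(U;V) = H(U) + H(V) - H(U,V)
  = 1.5000 + 1.0000 - 1.5000
  = 1.0000 bits

Right side, with H(U|V) computed directly from the conditional probabilities:
H(U|V) = -Σ P(U,V)·log₂ P(U|V), where P(U|V) = P(U,V) / P(V)
  (cells with P(U,V) = 0 contribute 0)
  (U=0,V=0): P(U|V) = (1/4)/(1/2) = 1/2;  -(1/4)·log₂(1/2) = 0.2500
  (U=1,V=1): P(U|V) = (1/2)/(1/2) = 1;  -(1/2)·log₂(1) = 0.0000
  (U=2,V=0): P(U|V) = (1/4)/(1/2) = 1/2;  -(1/4)·log₂(1/2) = 0.2500
H(U|V) = 0.2500 + 0.0000 + 0.2500
  = 0.5000 bits
H(U) - H(U|V) = 1.5000 - 0.5000 = 1.0000 bits

Both sides equal 1.0000 bits, so I(U;V) = H(U) - H(U|V) ✓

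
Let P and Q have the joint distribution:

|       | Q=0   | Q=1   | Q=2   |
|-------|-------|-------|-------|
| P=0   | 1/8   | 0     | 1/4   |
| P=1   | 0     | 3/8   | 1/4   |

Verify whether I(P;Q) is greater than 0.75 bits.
Marginal P(P) (row sums):
  P(P=0) = 1/8 + 0 + 1/4 = 3/8
  P(P=1) = 0 + 3/8 + 1/4 = 5/8
Marginal P(Q) (column sums):
  P(Q=0) = 1/8 + 0 = 1/8
  P(Q=1) = 0 + 3/8 = 3/8
  P(Q=2) = 1/4 + 1/4 = 1/2

H(P) = -[(3/8)·log₂(3/8) + (5/8)·log₂(5/8)]
  = 0.5306 + 0.4238
  = 0.9544 bits
H(Q) = -[(1/8)·log₂(1/8) + (3/8)·log₂(3/8) + (1/2)·log₂(1/2)]
  = 0.3750 + 0.5306 + 0.5000
  = 1.4056 bits
H(P,Q) = -[(1/8)·log₂(1/8) + (1/4)·log₂(1/4) + (3/8)·log₂(3/8) + (1/4)·log₂(1/4)]
  = 0.3750 + 0.5000 + 0.5306 + 0.5000
  = 1.9056 bits

I(P;Q) = H(P) + H(Q) - H(P,Q)
  = 0.9544 + 1.4056 - 1.9056
  = 0.4544 bits

No. I(P;Q) = 0.4544 bits, which is ≤ 0.75 bits.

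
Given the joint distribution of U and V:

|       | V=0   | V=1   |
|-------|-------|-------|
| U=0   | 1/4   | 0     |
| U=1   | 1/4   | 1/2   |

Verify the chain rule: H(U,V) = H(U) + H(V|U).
Left side:
H(U,V) = -[(1/4)·log₂(1/4) + (1/4)·log₂(1/4) + (1/2)·log₂(1/2)]
  = 0.5000 + 0.5000 + 0.5000
  = 1.5000 bits

Right side:
Marginal P(U) (row sums):
  P(U=0) = 1/4 + 0 = 1/4
  P(U=1) = 1/4 + 1/2 = 3/4
H(U) = -[(1/4)·log₂(1/4) + (3/4)·log₂(3/4)]
  = 0.5000 + 0.3113
  = 0.8113 bits
H(V|U) = -Σ P(U,V)·log₂ P(V|U), where P(V|U) = P(U,V) / P(U)
  (cells with P(U,V) = 0 contribute 0)
  (U=0,V=0): P(V|U) = (1/4)/(1/4) = 1;  -(1/4)·log₂(1) = 0.0000
  (U=1,V=0): P(V|U) = (1/4)/(3/4) = 1/3;  -(1/4)·log₂(1/3) = 0.3962
  (U=1,V=1): P(V|U) = (1/2)/(3/4) = 2/3;  -(1/2)·log₂(2/3) = 0.2925
H(V|U) = 0.0000 + 0.3962 + 0.2925
  = 0.6887 bits
H(U) + H(V|U) = 0.8113 + 0.6887 = 1.5000 bits

Both sides equal 1.5000 bits, so the chain rule holds ✓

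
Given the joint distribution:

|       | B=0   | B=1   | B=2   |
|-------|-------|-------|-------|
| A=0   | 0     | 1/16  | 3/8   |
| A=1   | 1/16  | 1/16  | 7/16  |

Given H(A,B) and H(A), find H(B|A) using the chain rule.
From the chain rule: H(A,B) = H(A) + H(B|A)
Therefore: H(B|A) = H(A,B) - H(A)

H(A,B) = -[(1/16)·log₂(1/16) + (3/8)·log₂(3/8) + (1/16)·log₂(1/16) + (1/16)·log₂(1/16) + (7/16)·log₂(7/16)]
  = 0.2500 + 0.5306 + 0.2500 + 0.2500 + 0.5218
  = 1.8024 bits
Marginal P(A) (row sums):
  P(A=0) = 0 + 1/16 + 3/8 = 7/16
  P(A=1) = 1/16 + 1/16 + 7/16 = 9/16
H(A) = -[(7/16)·log₂(7/16) + (9/16)·log₂(9/16)]
  = 0.5218 + 0.4669
  = 0.9887 bits

H(B|A) = 1.8024 - 0.9887 = 0.8137 bits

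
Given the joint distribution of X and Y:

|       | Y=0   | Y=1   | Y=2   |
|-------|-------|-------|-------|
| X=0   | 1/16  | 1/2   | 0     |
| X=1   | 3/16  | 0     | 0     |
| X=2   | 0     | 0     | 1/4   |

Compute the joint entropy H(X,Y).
H(X,Y) = -Σ P(X,Y) log₂ P(X,Y), summed over the non-zero cells:
H(X,Y) = -[(1/16)·log₂(1/16) + (1/2)·log₂(1/2) + (3/16)·log₂(3/16) + (1/4)·log₂(1/4)]
  = 0.2500 + 0.5000 + 0.4528 + 0.5000
  = 1.7028 bits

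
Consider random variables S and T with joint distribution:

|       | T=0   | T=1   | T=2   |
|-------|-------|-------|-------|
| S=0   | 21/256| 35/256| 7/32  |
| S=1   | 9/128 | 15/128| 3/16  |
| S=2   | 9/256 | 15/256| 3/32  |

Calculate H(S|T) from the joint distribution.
Marginal P(T) (column sums):
  P(T=0) = 21/256 + 9/128 + 9/256 = 3/16
  P(T=1) = 35/256 + 15/128 + 15/256 = 5/16
  P(T=2) = 7/32 + 3/16 + 3/32 = 1/2

H(S|T) = -Σ P(S,T)·log₂ P(S|T), where P(S|T) = P(S,T) / P(T)
  (S=0,T=0): P(S|T) = (21/256)/(3/16) = 7/16;  -(21/256)·log₂(7/16) = 0.0978
  (S=0,T=1): P(S|T) = (35/256)/(5/16) = 7/16;  -(35/256)·log₂(7/16) = 0.1631
  (S=0,T=2): P(S|T) = (7/32)/(1/2) = 7/16;  -(7/32)·log₂(7/16) = 0.2609
  (S=1,T=0): P(S|T) = (9/128)/(3/16) = 3/8;  -(9/128)·log₂(3/8) = 0.0995
  (S=1,T=1): P(S|T) = (15/128)/(5/16) = 3/8;  -(15/128)·log₂(3/8) = 0.1658
  (S=1,T=2): P(S|T) = (3/16)/(1/2) = 3/8;  -(3/16)·log₂(3/8) = 0.2653
  (S=2,T=0): P(S|T) = (9/256)/(3/16) = 3/16;  -(9/256)·log₂(3/16) = 0.0849
  (S=2,T=1): P(S|T) = (15/256)/(5/16) = 3/16;  -(15/256)·log₂(3/16) = 0.1415
  (S=2,T=2): P(S|T) = (3/32)/(1/2) = 3/16;  -(3/32)·log₂(3/16) = 0.2264
H(S|T) = 0.0978 + 0.1631 + 0.2609 + 0.0995 + 0.1658 + 0.2653 + 0.0849 + 0.1415 + 0.2264
  = 1.5052 bits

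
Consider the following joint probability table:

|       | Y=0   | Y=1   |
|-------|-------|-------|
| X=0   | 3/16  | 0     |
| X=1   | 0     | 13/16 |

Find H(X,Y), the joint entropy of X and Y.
H(X,Y) = -Σ P(X,Y) log₂ P(X,Y), summed over the non-zero cells:
H(X,Y) = -[(3/16)·log₂(3/16) + (13/16)·log₂(13/16)]
  = 0.4528 + 0.2434
  = 0.6962 bits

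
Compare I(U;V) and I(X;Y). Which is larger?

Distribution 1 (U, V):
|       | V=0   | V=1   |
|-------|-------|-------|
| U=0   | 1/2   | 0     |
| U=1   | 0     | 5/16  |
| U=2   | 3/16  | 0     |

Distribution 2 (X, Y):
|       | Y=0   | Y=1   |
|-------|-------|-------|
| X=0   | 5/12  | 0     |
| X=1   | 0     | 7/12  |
Distribution 1 (U, V):
Marginal P(U) (row sums):
  P(U=0) = 1/2 + 0 = 1/2
  P(U=1) = 0 + 5/16 = 5/16
  P(U=2) = 3/16 + 0 = 3/16
Marginal P(V) (column sums):
  P(V=0) = 1/2 + 0 + 3/16 = 11/16
  P(V=1) = 0 + 5/16 + 0 = 5/16

H(U) = -[(1/2)·log₂(1/2) + (5/16)·log₂(5/16) + (3/16)·log₂(3/16)]
  = 0.5000 + 0.5244 + 0.4528
  = 1.4772 bits
H(V) = -[(11/16)·log₂(11/16) + (5/16)·log₂(5/16)]
  = 0.3716 + 0.5244
  = 0.8960 bits
H(U,V) = -[(1/2)·log₂(1/2) + (5/16)·log₂(5/16) + (3/16)·log₂(3/16)]
  = 0.5000 + 0.5244 + 0.4528
  = 1.4772 bits

I(U;V) = H(U) + H(V) - H(U,V)
  = 1.4772 + 0.8960 - 1.4772
  = 0.8960 bits

Distribution 2 (X, Y):
Marginal P(X) (row sums):
  P(X=0) = 5/12 + 0 = 5/12
  P(X=1) = 0 + 7/12 = 7/12
Marginal P(Y) (column sums):
  P(Y=0) = 5/12 + 0 = 5/12
  P(Y=1) = 0 + 7/12 = 7/12

H(X) = -[(5/12)·log₂(5/12) + (7/12)·log₂(7/12)]
  = 0.5263 + 0.4536
  = 0.9799 bits
H(Y) = -[(5/12)·log₂(5/12) + (7/12)·log₂(7/12)]
  = 0.5263 + 0.4536
  = 0.9799 bits
H(X,Y) = -[(5/12)·log₂(5/12) + (7/12)·log₂(7/12)]
  = 0.5263 + 0.4536
  = 0.9799 bits

I(X;Y) = H(X) + H(Y) - H(X,Y)
  = 0.9799 + 0.9799 - 0.9799
  = 0.9799 bits

I(X;Y) = 0.9799 bits > I(U;V) = 0.8960 bits, so (X, Y) has the higher mutual information (stronger dependence).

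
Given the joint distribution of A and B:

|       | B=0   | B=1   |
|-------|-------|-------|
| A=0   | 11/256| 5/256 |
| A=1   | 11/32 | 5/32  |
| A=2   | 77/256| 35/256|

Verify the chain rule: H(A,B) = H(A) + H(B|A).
Left side:
H(A,B) = -[(11/256)·log₂(11/256) + (5/256)·log₂(5/256) + (11/32)·log₂(11/32) + (5/32)·log₂(5/32) + (77/256)·log₂(77/256) + (35/256)·log₂(35/256)]
  = 0.1951 + 0.1109 + 0.5296 + 0.4184 + 0.5213 + 0.3925
  = 2.1678 bits

Right side:
Marginal P(A) (row sums):
  P(A=0) = 11/256 + 5/256 = 1/16
  P(A=1) = 11/32 + 5/32 = 1/2
  P(A=2) = 77/256 + 35/256 = 7/16
H(A) = -[(1/16)·log₂(1/16) + (1/2)·log₂(1/2) + (7/16)·log₂(7/16)]
  = 0.2500 + 0.5000 + 0.5218
  = 1.2718 bits
H(B|A) = -Σ P(A,B)·log₂ P(B|A), where P(B|A) = P(A,B) / P(A)
  (A=0,B=0): P(B|A) = (11/256)/(1/16) = 11/16;  -(11/256)·log₂(11/16) = 0.0232
  (A=0,B=1): P(B|A) = (5/256)/(1/16) = 5/16;  -(5/256)·log₂(5/16) = 0.0328
  (A=1,B=0): P(B|A) = (11/32)/(1/2) = 11/16;  -(11/32)·log₂(11/16) = 0.1858
  (A=1,B=1): P(B|A) = (5/32)/(1/2) = 5/16;  -(5/32)·log₂(5/16) = 0.2622
  (A=2,B=0): P(B|A) = (77/256)/(7/16) = 11/16;  -(77/256)·log₂(11/16) = 0.1626
  (A=2,B=1): P(B|A) = (35/256)/(7/16) = 5/16;  -(35/256)·log₂(5/16) = 0.2294
H(B|A) = 0.0232 + 0.0328 + 0.1858 + 0.2622 + 0.1626 + 0.2294
  = 0.8960 bits
H(A) + H(B|A) = 1.2718 + 0.8960 = 2.1678 bits

Both sides equal 2.1678 bits, so the chain rule holds ✓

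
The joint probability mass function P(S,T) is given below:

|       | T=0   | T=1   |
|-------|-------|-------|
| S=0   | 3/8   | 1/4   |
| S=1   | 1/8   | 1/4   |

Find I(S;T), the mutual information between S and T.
Marginal P(S) (row sums):
  P(S=0) = 3/8 + 1/4 = 5/8
  P(S=1) = 1/8 + 1/4 = 3/8
Marginal P(T) (column sums):
  P(T=0) = 3/8 + 1/8 = 1/2
  P(T=1) = 1/4 + 1/4 = 1/2

H(S) = -[(5/8)·log₂(5/8) + (3/8)·log₂(3/8)]
  = 0.4238 + 0.5306
  = 0.9544 bits
H(T) = -[(1/2)·log₂(1/2) + (1/2)·log₂(1/2)]
  = 0.5000 + 0.5000
  = 1.0000 bits
H(S,T) = -[(3/8)·log₂(3/8) + (1/4)·log₂(1/4) + (1/8)·log₂(1/8) + (1/4)·log₂(1/4)]
  = 0.5306 + 0.5000 + 0.3750 + 0.5000
  = 1.9056 bits

I(S;T) = H(S) + H(T) - H(S,T)
  = 0.9544 + 1.0000 - 1.9056
  = 0.0488 bits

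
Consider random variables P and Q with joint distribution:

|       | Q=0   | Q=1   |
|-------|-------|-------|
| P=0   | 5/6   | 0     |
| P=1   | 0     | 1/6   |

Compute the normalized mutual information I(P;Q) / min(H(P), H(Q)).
Marginal P(P) (row sums):
  P(P=0) = 5/6 + 0 = 5/6
  P(P=1) = 0 + 1/6 = 1/6
Marginal P(Q) (column sums):
  P(Q=0) = 5/6 + 0 = 5/6
  P(Q=1) = 0 + 1/6 = 1/6

H(P) = -[(5/6)·log₂(5/6) + (1/6)·log₂(1/6)]
  = 0.2192 + 0.4308
  = 0.6500 bits
H(Q) = -[(5/6)·log₂(5/6) + (1/6)·log₂(1/6)]
  = 0.2192 + 0.4308
  = 0.6500 bits
H(P,Q) = -[(5/6)·log₂(5/6) + (1/6)·log₂(1/6)]
  = 0.2192 + 0.4308
  = 0.6500 bits

I(P;Q) = H(P) + H(Q) - H(P,Q)
  = 0.6500 + 0.6500 - 0.6500
  = 0.6500 bits

min(H(P), H(Q)) = min(0.6500, 0.6500) = 0.6500 bits
Normalized MI = 0.6500 / 0.6500 = 1.0000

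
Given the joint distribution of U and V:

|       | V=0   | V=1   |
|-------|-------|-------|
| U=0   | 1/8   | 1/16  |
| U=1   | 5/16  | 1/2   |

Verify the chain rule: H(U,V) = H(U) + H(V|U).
Left side:
H(U,V) = -[(1/8)·log₂(1/8) + (1/16)·log₂(1/16) + (5/16)·log₂(5/16) + (1/2)·log₂(1/2)]
  = 0.3750 + 0.2500 + 0.5244 + 0.5000
  = 1.6494 bits

Right side:
Marginal P(U) (row sums):
  P(U=0) = 1/8 + 1/16 = 3/16
  P(U=1) = 5/16 + 1/2 = 13/16
H(U) = -[(3/16)·log₂(3/16) + (13/16)·log₂(13/16)]
  = 0.4528 + 0.2434
  = 0.6962 bits
H(V|U) = -Σ P(U,V)·log₂ P(V|U), where P(V|U) = P(U,V) / P(U)
  (U=0,V=0): P(V|U) = (1/8)/(3/16) = 2/3;  -(1/8)·log₂(2/3) = 0.0731
  (U=0,V=1): P(V|U) = (1/16)/(3/16) = 1/3;  -(1/16)·log₂(1/3) = 0.0991
  (U=1,V=0): P(V|U) = (5/16)/(13/16) = 5/13;  -(5/16)·log₂(5/13) = 0.4308
  (U=1,V=1): P(V|U) = (1/2)/(13/16) = 8/13;  -(1/2)·log₂(8/13) = 0.3502
H(V|U) = 0.0731 + 0.0991 + 0.4308 + 0.3502
  = 0.9532 bits
H(U) + H(V|U) = 0.6962 + 0.9532 = 1.6494 bits

Both sides equal 1.6494 bits, so the chain rule holds ✓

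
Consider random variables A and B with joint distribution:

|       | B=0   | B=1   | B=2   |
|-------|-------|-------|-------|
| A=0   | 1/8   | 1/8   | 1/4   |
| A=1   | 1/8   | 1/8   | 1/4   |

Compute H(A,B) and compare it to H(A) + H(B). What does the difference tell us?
Marginal P(A) (row sums):
  P(A=0) = 1/8 + 1/8 + 1/4 = 1/2
  P(A=1) = 1/8 + 1/8 + 1/4 = 1/2
Marginal P(B) (column sums):
  P(B=0) = 1/8 + 1/8 = 1/4
  P(B=1) = 1/8 + 1/8 = 1/4
  P(B=2) = 1/4 + 1/4 = 1/2

H(A,B) = -[(1/8)·log₂(1/8) + (1/8)·log₂(1/8) + (1/4)·log₂(1/4) + (1/8)·log₂(1/8) + (1/8)·log₂(1/8) + (1/4)·log₂(1/4)]
  = 0.3750 + 0.3750 + 0.5000 + 0.3750 + 0.3750 + 0.5000
  = 2.5000 bits
H(A) = -[(1/2)·log₂(1/2) + (1/2)·log₂(1/2)]
  = 0.5000 + 0.5000
  = 1.0000 bits
H(B) = -[(1/4)·log₂(1/4) + (1/4)·log₂(1/4) + (1/2)·log₂(1/2)]
  = 0.5000 + 0.5000 + 0.5000
  = 1.5000 bits

H(A) + H(B) = 1.0000 + 1.5000 = 2.5000 bits
Difference: H(A) + H(B) - H(A,B) = 2.5000 - 2.5000 = 0.0000 bits = I(A;B)

The difference is the mutual information; it is 0 here, so A and B are independent (the joint entropy equals the sum of the marginal entropies).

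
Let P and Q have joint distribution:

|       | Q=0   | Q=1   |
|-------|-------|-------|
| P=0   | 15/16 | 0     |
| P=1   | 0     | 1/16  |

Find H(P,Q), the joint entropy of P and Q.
H(P,Q) = -Σ P(P,Q) log₂ P(P,Q), summed over the non-zero cells:
H(P,Q) = -[(15/16)·log₂(15/16) + (1/16)·log₂(1/16)]
  = 0.0873 + 0.2500
  = 0.3373 bits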